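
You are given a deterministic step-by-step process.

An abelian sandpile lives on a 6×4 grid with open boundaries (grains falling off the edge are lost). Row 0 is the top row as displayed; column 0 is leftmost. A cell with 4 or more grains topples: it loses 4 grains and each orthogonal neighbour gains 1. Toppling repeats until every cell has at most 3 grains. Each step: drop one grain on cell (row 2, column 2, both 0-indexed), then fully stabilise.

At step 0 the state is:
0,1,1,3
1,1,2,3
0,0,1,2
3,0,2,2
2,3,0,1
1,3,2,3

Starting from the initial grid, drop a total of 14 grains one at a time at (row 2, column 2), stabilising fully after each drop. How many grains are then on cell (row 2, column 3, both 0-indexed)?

[0] 0,1,1,3
1,1,2,3
0,0,1,2
3,0,2,2
2,3,0,1
1,3,2,3
[1] 0,1,1,3
1,1,2,3
0,0,2,2
3,0,2,2
2,3,0,1
1,3,2,3
[2] 0,1,1,3
1,1,2,3
0,0,3,2
3,0,2,2
2,3,0,1
1,3,2,3
[3] 0,1,1,3
1,1,3,3
0,1,0,3
3,0,3,2
2,3,0,1
1,3,2,3
[4] 0,1,1,3
1,1,3,3
0,1,1,3
3,0,3,2
2,3,0,1
1,3,2,3
[5] 0,1,1,3
1,1,3,3
0,1,2,3
3,0,3,2
2,3,0,1
1,3,2,3
[6] 0,1,1,3
1,1,3,3
0,1,3,3
3,0,3,2
2,3,0,1
1,3,2,3
[7] 0,1,3,0
1,2,1,2
0,2,3,2
3,1,1,0
2,3,1,2
1,3,2,3
[8] 0,1,3,0
1,2,2,2
0,3,0,3
3,1,2,0
2,3,1,2
1,3,2,3
[9] 0,1,3,0
1,2,2,2
0,3,1,3
3,1,2,0
2,3,1,2
1,3,2,3
[10] 0,1,3,0
1,2,2,2
0,3,2,3
3,1,2,0
2,3,1,2
1,3,2,3
[11] 0,1,3,0
1,2,2,2
0,3,3,3
3,1,2,0
2,3,1,2
1,3,2,3
[12] 0,1,3,0
1,3,3,3
1,0,2,0
3,2,3,1
2,3,1,2
1,3,2,3
[13] 0,1,3,0
1,3,3,3
1,0,3,0
3,2,3,1
2,3,1,2
1,3,2,3
[14] 0,3,0,2
2,0,3,0
1,2,2,2
3,3,0,2
2,3,2,2
1,3,2,3

2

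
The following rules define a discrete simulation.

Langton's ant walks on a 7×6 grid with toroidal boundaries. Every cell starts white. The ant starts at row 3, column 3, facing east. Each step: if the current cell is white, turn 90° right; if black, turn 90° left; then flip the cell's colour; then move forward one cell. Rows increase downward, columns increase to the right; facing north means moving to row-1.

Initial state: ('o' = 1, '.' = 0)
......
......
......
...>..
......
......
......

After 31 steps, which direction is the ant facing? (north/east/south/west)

t=0: ......
......
......
...>..
......
......
......
t=1: ......
......
......
...o..
...v..
......
......
t=2: ......
......
......
...o..
..<o..
......
......
t=3: ......
......
......
..^o..
..oo..
......
......
t=4: ......
......
......
..o>..
..oo..
......
......
t=5: ......
......
...^..
..o...
..oo..
......
......
t=6: ......
......
...o>.
..o...
..oo..
......
......
t=7: ......
......
...oo.
..o.v.
..oo..
......
......
t=8: ......
......
...oo.
..o<o.
..oo..
......
......
t=9: ......
......
...^o.
..ooo.
..oo..
......
......
t=10: ......
......
..<.o.
..ooo.
..oo..
......
......
t=11: ......
..^...
..o.o.
..ooo.
..oo..
......
......
t=12: ......
..o>..
..o.o.
..ooo.
..oo..
......
......
t=13: ......
..oo..
..ovo.
..ooo.
..oo..
......
......
t=14: ......
..oo..
..<oo.
..ooo.
..oo..
......
......
t=15: ......
..oo..
...oo.
..voo.
..oo..
......
......
t=16: ......
..oo..
...oo.
...>o.
..oo..
......
......
t=17: ......
..oo..
...^o.
....o.
..oo..
......
......
t=18: ......
..oo..
..<.o.
....o.
..oo..
......
......
t=19: ......
..^o..
..o.o.
....o.
..oo..
......
......
t=20: ......
.<.o..
..o.o.
....o.
..oo..
......
......
t=21: .^....
.o.o..
..o.o.
....o.
..oo..
......
......
t=22: .o>...
.o.o..
..o.o.
....o.
..oo..
......
......
t=23: .oo...
.ovo..
..o.o.
....o.
..oo..
......
......
t=24: .oo...
.<oo..
..o.o.
....o.
..oo..
......
......
t=25: .oo...
..oo..
.vo.o.
....o.
..oo..
......
......
t=26: .oo...
..oo..
<oo.o.
....o.
..oo..
......
......
t=27: .oo...
^.oo..
ooo.o.
....o.
..oo..
......
......
t=28: .oo...
o>oo..
ooo.o.
....o.
..oo..
......
......
t=29: .oo...
oooo..
ovo.o.
....o.
..oo..
......
......
t=30: .oo...
oooo..
o.>.o.
....o.
..oo..
......
......
t=31: .oo...
oo^o..
o...o.
....o.
..oo..
......
......

north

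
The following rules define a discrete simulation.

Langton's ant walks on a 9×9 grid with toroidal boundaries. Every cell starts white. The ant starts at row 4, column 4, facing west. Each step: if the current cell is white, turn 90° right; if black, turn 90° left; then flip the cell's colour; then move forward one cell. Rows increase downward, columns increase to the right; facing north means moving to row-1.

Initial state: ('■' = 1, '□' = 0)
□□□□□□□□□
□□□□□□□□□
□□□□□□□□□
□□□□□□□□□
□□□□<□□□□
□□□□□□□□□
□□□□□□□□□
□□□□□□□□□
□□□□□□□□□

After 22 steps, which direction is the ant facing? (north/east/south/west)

step 0: □□□□□□□□□
□□□□□□□□□
□□□□□□□□□
□□□□□□□□□
□□□□<□□□□
□□□□□□□□□
□□□□□□□□□
□□□□□□□□□
□□□□□□□□□
step 1: □□□□□□□□□
□□□□□□□□□
□□□□□□□□□
□□□□^□□□□
□□□□■□□□□
□□□□□□□□□
□□□□□□□□□
□□□□□□□□□
□□□□□□□□□
step 2: □□□□□□□□□
□□□□□□□□□
□□□□□□□□□
□□□□■>□□□
□□□□■□□□□
□□□□□□□□□
□□□□□□□□□
□□□□□□□□□
□□□□□□□□□
step 3: □□□□□□□□□
□□□□□□□□□
□□□□□□□□□
□□□□■■□□□
□□□□■v□□□
□□□□□□□□□
□□□□□□□□□
□□□□□□□□□
□□□□□□□□□
step 4: □□□□□□□□□
□□□□□□□□□
□□□□□□□□□
□□□□■■□□□
□□□□<■□□□
□□□□□□□□□
□□□□□□□□□
□□□□□□□□□
□□□□□□□□□
step 5: □□□□□□□□□
□□□□□□□□□
□□□□□□□□□
□□□□■■□□□
□□□□□■□□□
□□□□v□□□□
□□□□□□□□□
□□□□□□□□□
□□□□□□□□□
step 6: □□□□□□□□□
□□□□□□□□□
□□□□□□□□□
□□□□■■□□□
□□□□□■□□□
□□□<■□□□□
□□□□□□□□□
□□□□□□□□□
□□□□□□□□□
step 7: □□□□□□□□□
□□□□□□□□□
□□□□□□□□□
□□□□■■□□□
□□□^□■□□□
□□□■■□□□□
□□□□□□□□□
□□□□□□□□□
□□□□□□□□□
step 8: □□□□□□□□□
□□□□□□□□□
□□□□□□□□□
□□□□■■□□□
□□□■>■□□□
□□□■■□□□□
□□□□□□□□□
□□□□□□□□□
□□□□□□□□□
step 9: □□□□□□□□□
□□□□□□□□□
□□□□□□□□□
□□□□■■□□□
□□□■■■□□□
□□□■v□□□□
□□□□□□□□□
□□□□□□□□□
□□□□□□□□□
step 10: □□□□□□□□□
□□□□□□□□□
□□□□□□□□□
□□□□■■□□□
□□□■■■□□□
□□□■□>□□□
□□□□□□□□□
□□□□□□□□□
□□□□□□□□□
step 11: □□□□□□□□□
□□□□□□□□□
□□□□□□□□□
□□□□■■□□□
□□□■■■□□□
□□□■□■□□□
□□□□□v□□□
□□□□□□□□□
□□□□□□□□□
step 12: □□□□□□□□□
□□□□□□□□□
□□□□□□□□□
□□□□■■□□□
□□□■■■□□□
□□□■□■□□□
□□□□<■□□□
□□□□□□□□□
□□□□□□□□□
step 13: □□□□□□□□□
□□□□□□□□□
□□□□□□□□□
□□□□■■□□□
□□□■■■□□□
□□□■^■□□□
□□□□■■□□□
□□□□□□□□□
□□□□□□□□□
step 14: □□□□□□□□□
□□□□□□□□□
□□□□□□□□□
□□□□■■□□□
□□□■■■□□□
□□□■■>□□□
□□□□■■□□□
□□□□□□□□□
□□□□□□□□□
step 15: □□□□□□□□□
□□□□□□□□□
□□□□□□□□□
□□□□■■□□□
□□□■■^□□□
□□□■■□□□□
□□□□■■□□□
□□□□□□□□□
□□□□□□□□□
step 16: □□□□□□□□□
□□□□□□□□□
□□□□□□□□□
□□□□■■□□□
□□□■<□□□□
□□□■■□□□□
□□□□■■□□□
□□□□□□□□□
□□□□□□□□□
step 17: □□□□□□□□□
□□□□□□□□□
□□□□□□□□□
□□□□■■□□□
□□□■□□□□□
□□□■v□□□□
□□□□■■□□□
□□□□□□□□□
□□□□□□□□□
step 18: □□□□□□□□□
□□□□□□□□□
□□□□□□□□□
□□□□■■□□□
□□□■□□□□□
□□□■□>□□□
□□□□■■□□□
□□□□□□□□□
□□□□□□□□□
step 19: □□□□□□□□□
□□□□□□□□□
□□□□□□□□□
□□□□■■□□□
□□□■□□□□□
□□□■□■□□□
□□□□■v□□□
□□□□□□□□□
□□□□□□□□□
step 20: □□□□□□□□□
□□□□□□□□□
□□□□□□□□□
□□□□■■□□□
□□□■□□□□□
□□□■□■□□□
□□□□■□>□□
□□□□□□□□□
□□□□□□□□□
step 21: □□□□□□□□□
□□□□□□□□□
□□□□□□□□□
□□□□■■□□□
□□□■□□□□□
□□□■□■□□□
□□□□■□■□□
□□□□□□v□□
□□□□□□□□□
step 22: □□□□□□□□□
□□□□□□□□□
□□□□□□□□□
□□□□■■□□□
□□□■□□□□□
□□□■□■□□□
□□□□■□■□□
□□□□□<■□□
□□□□□□□□□

west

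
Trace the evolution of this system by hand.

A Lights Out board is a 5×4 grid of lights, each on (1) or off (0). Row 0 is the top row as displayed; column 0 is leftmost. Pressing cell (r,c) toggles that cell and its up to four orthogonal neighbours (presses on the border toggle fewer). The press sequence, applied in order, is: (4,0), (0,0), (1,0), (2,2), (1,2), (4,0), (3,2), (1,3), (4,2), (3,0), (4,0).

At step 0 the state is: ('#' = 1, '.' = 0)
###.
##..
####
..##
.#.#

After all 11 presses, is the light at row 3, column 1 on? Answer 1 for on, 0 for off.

0

step 0: ###.
##..
####
..##
.#.#
step 1: ###.
##..
####
#.##
#..#
step 2: ..#.
.#..
####
#.##
#..#
step 3: #.#.
#...
.###
#.##
#..#
step 4: #.#.
#.#.
....
#..#
#..#
step 5: #...
##.#
..#.
#..#
#..#
step 6: #...
##.#
..#.
...#
.#.#
step 7: #...
##.#
....
.##.
.###
step 8: #..#
###.
...#
.##.
.###
step 9: #..#
###.
...#
.#..
....
step 10: #..#
###.
#..#
#...
#...
step 11: #..#
###.
#..#
....
.#..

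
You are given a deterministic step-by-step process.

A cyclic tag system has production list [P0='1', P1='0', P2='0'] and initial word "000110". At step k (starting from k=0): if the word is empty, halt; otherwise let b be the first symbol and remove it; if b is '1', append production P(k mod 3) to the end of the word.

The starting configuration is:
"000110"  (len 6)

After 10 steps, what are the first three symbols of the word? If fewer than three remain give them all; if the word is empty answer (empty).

(empty)

0) "000110"  (len 6)
1) "00110"  (len 5)
2) "0110"  (len 4)
3) "110"  (len 3)
4) "101"  (len 3)
5) "010"  (len 3)
6) "10"  (len 2)
7) "01"  (len 2)
8) "1"  (len 1)
9) "0"  (len 1)
10) (halted — word empty)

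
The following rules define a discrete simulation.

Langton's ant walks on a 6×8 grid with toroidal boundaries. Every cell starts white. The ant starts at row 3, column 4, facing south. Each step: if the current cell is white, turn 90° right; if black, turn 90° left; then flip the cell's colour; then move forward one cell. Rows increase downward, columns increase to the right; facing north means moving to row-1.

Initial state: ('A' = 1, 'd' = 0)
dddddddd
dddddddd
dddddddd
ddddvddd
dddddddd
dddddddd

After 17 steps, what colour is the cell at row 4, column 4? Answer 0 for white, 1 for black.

1

gen 0: dddddddd
dddddddd
dddddddd
ddddvddd
dddddddd
dddddddd
gen 1: dddddddd
dddddddd
dddddddd
ddd<Addd
dddddddd
dddddddd
gen 2: dddddddd
dddddddd
ddd^dddd
dddAAddd
dddddddd
dddddddd
gen 3: dddddddd
dddddddd
dddA>ddd
dddAAddd
dddddddd
dddddddd
gen 4: dddddddd
dddddddd
dddAAddd
dddAvddd
dddddddd
dddddddd
gen 5: dddddddd
dddddddd
dddAAddd
dddAd>dd
dddddddd
dddddddd
gen 6: dddddddd
dddddddd
dddAAddd
dddAdAdd
dddddvdd
dddddddd
gen 7: dddddddd
dddddddd
dddAAddd
dddAdAdd
dddd<Add
dddddddd
gen 8: dddddddd
dddddddd
dddAAddd
dddA^Add
ddddAAdd
dddddddd
gen 9: dddddddd
dddddddd
dddAAddd
dddAA>dd
ddddAAdd
dddddddd
gen 10: dddddddd
dddddddd
dddAA^dd
dddAAddd
ddddAAdd
dddddddd
gen 11: dddddddd
dddddddd
dddAAA>d
dddAAddd
ddddAAdd
dddddddd
gen 12: dddddddd
dddddddd
dddAAAAd
dddAAdvd
ddddAAdd
dddddddd
gen 13: dddddddd
dddddddd
dddAAAAd
dddAA<Ad
ddddAAdd
dddddddd
gen 14: dddddddd
dddddddd
dddAA^Ad
dddAAAAd
ddddAAdd
dddddddd
gen 15: dddddddd
dddddddd
dddA<dAd
dddAAAAd
ddddAAdd
dddddddd
gen 16: dddddddd
dddddddd
dddAddAd
dddAvAAd
ddddAAdd
dddddddd
gen 17: dddddddd
dddddddd
dddAddAd
dddAd>Ad
ddddAAdd
dddddddd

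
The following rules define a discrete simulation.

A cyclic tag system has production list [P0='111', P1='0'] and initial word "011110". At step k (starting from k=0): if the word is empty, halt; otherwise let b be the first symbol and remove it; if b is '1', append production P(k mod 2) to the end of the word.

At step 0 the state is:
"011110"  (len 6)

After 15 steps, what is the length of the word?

9

t=0: "011110"  (len 6)
t=1: "11110"  (len 5)
t=2: "11100"  (len 5)
t=3: "1100111"  (len 7)
t=4: "1001110"  (len 7)
t=5: "001110111"  (len 9)
t=6: "01110111"  (len 8)
t=7: "1110111"  (len 7)
t=8: "1101110"  (len 7)
t=9: "101110111"  (len 9)
t=10: "011101110"  (len 9)
t=11: "11101110"  (len 8)
t=12: "11011100"  (len 8)
t=13: "1011100111"  (len 10)
t=14: "0111001110"  (len 10)
t=15: "111001110"  (len 9)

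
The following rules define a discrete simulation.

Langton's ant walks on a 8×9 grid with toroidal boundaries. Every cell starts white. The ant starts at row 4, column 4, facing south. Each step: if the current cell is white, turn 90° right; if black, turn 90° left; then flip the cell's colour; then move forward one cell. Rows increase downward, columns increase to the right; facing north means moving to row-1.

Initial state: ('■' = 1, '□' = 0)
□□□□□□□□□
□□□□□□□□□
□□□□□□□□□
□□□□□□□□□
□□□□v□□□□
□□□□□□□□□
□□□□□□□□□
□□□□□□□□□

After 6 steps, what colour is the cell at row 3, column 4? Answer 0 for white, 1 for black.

t=0: □□□□□□□□□
□□□□□□□□□
□□□□□□□□□
□□□□□□□□□
□□□□v□□□□
□□□□□□□□□
□□□□□□□□□
□□□□□□□□□
t=1: □□□□□□□□□
□□□□□□□□□
□□□□□□□□□
□□□□□□□□□
□□□<■□□□□
□□□□□□□□□
□□□□□□□□□
□□□□□□□□□
t=2: □□□□□□□□□
□□□□□□□□□
□□□□□□□□□
□□□^□□□□□
□□□■■□□□□
□□□□□□□□□
□□□□□□□□□
□□□□□□□□□
t=3: □□□□□□□□□
□□□□□□□□□
□□□□□□□□□
□□□■>□□□□
□□□■■□□□□
□□□□□□□□□
□□□□□□□□□
□□□□□□□□□
t=4: □□□□□□□□□
□□□□□□□□□
□□□□□□□□□
□□□■■□□□□
□□□■v□□□□
□□□□□□□□□
□□□□□□□□□
□□□□□□□□□
t=5: □□□□□□□□□
□□□□□□□□□
□□□□□□□□□
□□□■■□□□□
□□□■□>□□□
□□□□□□□□□
□□□□□□□□□
□□□□□□□□□
t=6: □□□□□□□□□
□□□□□□□□□
□□□□□□□□□
□□□■■□□□□
□□□■□■□□□
□□□□□v□□□
□□□□□□□□□
□□□□□□□□□

1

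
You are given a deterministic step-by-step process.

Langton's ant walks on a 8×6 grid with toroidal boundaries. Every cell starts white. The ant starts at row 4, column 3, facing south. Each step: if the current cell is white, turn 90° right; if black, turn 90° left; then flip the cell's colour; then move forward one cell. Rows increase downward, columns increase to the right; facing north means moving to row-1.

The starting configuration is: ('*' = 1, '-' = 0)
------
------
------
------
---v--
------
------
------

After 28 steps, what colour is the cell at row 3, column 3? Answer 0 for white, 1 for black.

gen 0: ------
------
------
------
---v--
------
------
------
gen 1: ------
------
------
------
--<*--
------
------
------
gen 2: ------
------
------
--^---
--**--
------
------
------
gen 3: ------
------
------
--*>--
--**--
------
------
------
gen 4: ------
------
------
--**--
--*v--
------
------
------
gen 5: ------
------
------
--**--
--*->-
------
------
------
gen 6: ------
------
------
--**--
--*-*-
----v-
------
------
gen 7: ------
------
------
--**--
--*-*-
---<*-
------
------
gen 8: ------
------
------
--**--
--*^*-
---**-
------
------
gen 9: ------
------
------
--**--
--**>-
---**-
------
------
gen 10: ------
------
------
--**^-
--**--
---**-
------
------
gen 11: ------
------
------
--***>
--**--
---**-
------
------
gen 12: ------
------
------
--****
--**-v
---**-
------
------
gen 13: ------
------
------
--****
--**<*
---**-
------
------
gen 14: ------
------
------
--**^*
--****
---**-
------
------
gen 15: ------
------
------
--*<-*
--****
---**-
------
------
gen 16: ------
------
------
--*--*
--*v**
---**-
------
------
gen 17: ------
------
------
--*--*
--*->*
---**-
------
------
gen 18: ------
------
------
--*-^*
--*--*
---**-
------
------
gen 19: ------
------
------
--*-*>
--*--*
---**-
------
------
gen 20: ------
------
-----^
--*-*-
--*--*
---**-
------
------
gen 21: ------
------
>----*
--*-*-
--*--*
---**-
------
------
gen 22: ------
------
*----*
v-*-*-
--*--*
---**-
------
------
gen 23: ------
------
*----*
*-*-*<
--*--*
---**-
------
------
gen 24: ------
------
*----^
*-*-**
--*--*
---**-
------
------
gen 25: ------
------
*---<-
*-*-**
--*--*
---**-
------
------
gen 26: ------
----^-
*---*-
*-*-**
--*--*
---**-
------
------
gen 27: ------
----*>
*---*-
*-*-**
--*--*
---**-
------
------
gen 28: ------
----**
*---*v
*-*-**
--*--*
---**-
------
------

0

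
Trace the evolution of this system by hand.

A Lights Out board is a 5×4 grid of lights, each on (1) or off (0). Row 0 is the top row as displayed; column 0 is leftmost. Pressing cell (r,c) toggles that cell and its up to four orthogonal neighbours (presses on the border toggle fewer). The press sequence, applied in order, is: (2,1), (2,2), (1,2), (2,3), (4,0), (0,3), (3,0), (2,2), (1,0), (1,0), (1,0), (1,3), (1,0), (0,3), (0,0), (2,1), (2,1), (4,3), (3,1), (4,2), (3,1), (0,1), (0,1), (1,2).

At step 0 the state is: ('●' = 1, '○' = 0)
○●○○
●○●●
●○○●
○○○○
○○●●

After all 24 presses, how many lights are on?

step 0: ○●○○
●○●●
●○○●
○○○○
○○●●
step 1: ○●○○
●●●●
○●●●
○●○○
○○●●
step 2: ○●○○
●●○●
○○○○
○●●○
○○●●
step 3: ○●●○
●○●○
○○●○
○●●○
○○●●
step 4: ○●●○
●○●●
○○○●
○●●●
○○●●
step 5: ○●●○
●○●●
○○○●
●●●●
●●●●
step 6: ○●○●
●○●○
○○○●
●●●●
●●●●
step 7: ○●○●
●○●○
●○○●
○○●●
○●●●
step 8: ○●○●
●○○○
●●●○
○○○●
○●●●
step 9: ●●○●
○●○○
○●●○
○○○●
○●●●
step 10: ○●○●
●○○○
●●●○
○○○●
○●●●
step 11: ●●○●
○●○○
○●●○
○○○●
○●●●
step 12: ●●○○
○●●●
○●●●
○○○●
○●●●
step 13: ○●○○
●○●●
●●●●
○○○●
○●●●
step 14: ○●●●
●○●○
●●●●
○○○●
○●●●
step 15: ●○●●
○○●○
●●●●
○○○●
○●●●
step 16: ●○●●
○●●○
○○○●
○●○●
○●●●
step 17: ●○●●
○○●○
●●●●
○○○●
○●●●
step 18: ●○●●
○○●○
●●●●
○○○○
○●○○
step 19: ●○●●
○○●○
●○●●
●●●○
○○○○
step 20: ●○●●
○○●○
●○●●
●●○○
○●●●
step 21: ●○●●
○○●○
●●●●
○○●○
○○●●
step 22: ○●○●
○●●○
●●●●
○○●○
○○●●
step 23: ●○●●
○○●○
●●●●
○○●○
○○●●
step 24: ●○○●
○●○●
●●○●
○○●○
○○●●

10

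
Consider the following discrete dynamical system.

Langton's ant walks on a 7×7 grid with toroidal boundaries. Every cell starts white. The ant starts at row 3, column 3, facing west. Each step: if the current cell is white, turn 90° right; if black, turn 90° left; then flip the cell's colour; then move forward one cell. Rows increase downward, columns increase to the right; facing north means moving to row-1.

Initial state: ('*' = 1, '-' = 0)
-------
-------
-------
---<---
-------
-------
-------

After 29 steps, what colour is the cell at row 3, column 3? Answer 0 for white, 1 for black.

0

[0] -------
-------
-------
---<---
-------
-------
-------
[1] -------
-------
---^---
---*---
-------
-------
-------
[2] -------
-------
---*>--
---*---
-------
-------
-------
[3] -------
-------
---**--
---*v--
-------
-------
-------
[4] -------
-------
---**--
---<*--
-------
-------
-------
[5] -------
-------
---**--
----*--
---v---
-------
-------
[6] -------
-------
---**--
----*--
--<*---
-------
-------
[7] -------
-------
---**--
--^-*--
--**---
-------
-------
[8] -------
-------
---**--
--*>*--
--**---
-------
-------
[9] -------
-------
---**--
--***--
--*v---
-------
-------
[10] -------
-------
---**--
--***--
--*->--
-------
-------
[11] -------
-------
---**--
--***--
--*-*--
----v--
-------
[12] -------
-------
---**--
--***--
--*-*--
---<*--
-------
[13] -------
-------
---**--
--***--
--*^*--
---**--
-------
[14] -------
-------
---**--
--***--
--**>--
---**--
-------
[15] -------
-------
---**--
--**^--
--**---
---**--
-------
[16] -------
-------
---**--
--*<---
--**---
---**--
-------
[17] -------
-------
---**--
--*----
--*v---
---**--
-------
[18] -------
-------
---**--
--*----
--*->--
---**--
-------
[19] -------
-------
---**--
--*----
--*-*--
---*v--
-------
[20] -------
-------
---**--
--*----
--*-*--
---*->-
-------
[21] -------
-------
---**--
--*----
--*-*--
---*-*-
-----v-
[22] -------
-------
---**--
--*----
--*-*--
---*-*-
----<*-
[23] -------
-------
---**--
--*----
--*-*--
---*^*-
----**-
[24] -------
-------
---**--
--*----
--*-*--
---**>-
----**-
[25] -------
-------
---**--
--*----
--*-*^-
---**--
----**-
[26] -------
-------
---**--
--*----
--*-**>
---**--
----**-
[27] -------
-------
---**--
--*----
--*-***
---**-v
----**-
[28] -------
-------
---**--
--*----
--*-***
---**<*
----**-
[29] -------
-------
---**--
--*----
--*-*^*
---****
----**-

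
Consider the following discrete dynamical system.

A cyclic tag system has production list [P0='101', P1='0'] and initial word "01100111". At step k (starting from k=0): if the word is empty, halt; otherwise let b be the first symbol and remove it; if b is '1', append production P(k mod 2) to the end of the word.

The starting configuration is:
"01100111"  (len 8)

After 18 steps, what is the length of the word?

3

t=0: "01100111"  (len 8)
t=1: "1100111"  (len 7)
t=2: "1001110"  (len 7)
t=3: "001110101"  (len 9)
t=4: "01110101"  (len 8)
t=5: "1110101"  (len 7)
t=6: "1101010"  (len 7)
t=7: "101010101"  (len 9)
t=8: "010101010"  (len 9)
t=9: "10101010"  (len 8)
t=10: "01010100"  (len 8)
t=11: "1010100"  (len 7)
t=12: "0101000"  (len 7)
t=13: "101000"  (len 6)
t=14: "010000"  (len 6)
t=15: "10000"  (len 5)
t=16: "00000"  (len 5)
t=17: "0000"  (len 4)
t=18: "000"  (len 3)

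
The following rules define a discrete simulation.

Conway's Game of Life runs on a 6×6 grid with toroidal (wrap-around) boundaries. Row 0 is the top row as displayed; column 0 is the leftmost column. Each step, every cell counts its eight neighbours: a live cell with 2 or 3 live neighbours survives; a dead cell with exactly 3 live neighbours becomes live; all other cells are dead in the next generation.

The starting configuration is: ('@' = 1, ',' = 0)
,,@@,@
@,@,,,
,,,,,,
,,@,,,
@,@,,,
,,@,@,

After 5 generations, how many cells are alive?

5

[0] ,,@@,@
@,@,,,
,,,,,,
,,@,,,
@,@,,,
,,@,@,
[1] ,,@,@@
,@@@,,
,@,,,,
,@,,,,
,,@,,,
,,@,@@
[2] @,,,,@
@@,@@,
@@,,,,
,@@,,,
,@@@,,
,@@,@@
[3] ,,,,,,
,,@,@,
,,,@,@
,,,@,,
,,,,@,
,,,,@@
[4] ,,,@@@
,,,@@,
,,@@,,
,,,@,,
,,,@@@
,,,,@@
[5] ,,,,,,
,,,,,@
,,@,,,
,,,,,,
,,,@,@
@,,,,,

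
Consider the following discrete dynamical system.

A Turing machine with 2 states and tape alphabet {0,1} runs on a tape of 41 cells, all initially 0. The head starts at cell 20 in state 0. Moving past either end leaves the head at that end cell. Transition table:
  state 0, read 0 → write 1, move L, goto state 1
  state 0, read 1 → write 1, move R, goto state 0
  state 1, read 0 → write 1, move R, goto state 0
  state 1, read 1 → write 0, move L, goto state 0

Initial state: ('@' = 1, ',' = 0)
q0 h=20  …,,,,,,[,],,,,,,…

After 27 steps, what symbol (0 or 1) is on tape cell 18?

step 0: q0 h=20  …,,,,,,[,],,,,,,…
step 1: q1 h=19  …,,,,,,[,]@,,,,,…
step 2: q0 h=20  …,,,,,@[@],,,,,,…
step 3: q0 h=21  …,,,,@@[,],,,,,,…
step 4: q1 h=20  …,,,,,@[@]@,,,,,…
step 5: q0 h=19  …,,,,,,[@],@,,,,…
step 6: q0 h=20  …,,,,,@[,]@,,,,,…
step 7: q1 h=19  …,,,,,,[@]@@,,,,…
step 8: q0 h=18  …,,,,,,[,],@@,,,…
step 9: q1 h=17  …,,,,,,[,]@,@@,,…
step 10: q0 h=18  …,,,,,@[@],@@,,,…
step 11: q0 h=19  …,,,,@@[,]@@,,,,…
step 12: q1 h=18  …,,,,,@[@]@@@,,,…
step 13: q0 h=17  …,,,,,,[@],@@@,,…
step 14: q0 h=18  …,,,,,@[,]@@@,,,…
step 15: q1 h=17  …,,,,,,[@]@@@@,,…
step 16: q0 h=16  …,,,,,,[,],@@@@,…
step 17: q1 h=15  …,,,,,,[,]@,@@@@…
step 18: q0 h=16  …,,,,,@[@],@@@@,…
step 19: q0 h=17  …,,,,@@[,]@@@@,,…
step 20: q1 h=16  …,,,,,@[@]@@@@@,…
step 21: q0 h=15  …,,,,,,[@],@@@@@…
step 22: q0 h=16  …,,,,,@[,]@@@@@,…
step 23: q1 h=15  …,,,,,,[@]@@@@@@…
step 24: q0 h=14  …,,,,,,[,],@@@@@…
step 25: q1 h=13  …,,,,,,[,]@,@@@@…
step 26: q0 h=14  …,,,,,@[@],@@@@@…
step 27: q0 h=15  …,,,,@@[,]@@@@@@…

1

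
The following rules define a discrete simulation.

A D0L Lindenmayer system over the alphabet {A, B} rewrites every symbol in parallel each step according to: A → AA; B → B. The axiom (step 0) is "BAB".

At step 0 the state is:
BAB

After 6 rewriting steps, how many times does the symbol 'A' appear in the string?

[0] BAB
[1] BAAB
[2] BAAAAB
[3] BAAAAAAAAB
[4] BAAAAAAAAAAAAAAAAB
[5] BAAAAAAAAAAAAAAAAAAAAAAAAAAAAAAAAB
[6] BAAAAAAAAAAAAAAAAAAAAAAAAAAAAAAAAAAAAAAAAAAAAAAAAAAAAAAAAAAAAAAAAB

64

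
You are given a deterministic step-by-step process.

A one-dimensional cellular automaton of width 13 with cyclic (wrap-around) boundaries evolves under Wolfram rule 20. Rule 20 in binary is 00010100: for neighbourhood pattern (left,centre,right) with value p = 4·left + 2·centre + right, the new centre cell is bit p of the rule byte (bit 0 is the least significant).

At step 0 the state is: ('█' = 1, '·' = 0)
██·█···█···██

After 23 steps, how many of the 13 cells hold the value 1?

4

step 0: ██·█···█···██
step 1: ···██··██····
step 2: ·····█···█···
step 3: ·····██··██··
step 4: ·······█···█·
step 5: ·······██··██
step 6: █········█···
step 7: ██·······██··
step 8: ··█········█·
step 9: ··██·······██
step 10: █···█········
step 11: ██··██·······
step 12: ··█···█······
step 13: ··██··██·····
step 14: ····█···█····
step 15: ····██··██···
step 16: ······█···█··
step 17: ······██··██·
step 18: ········█···█
step 19: █·······██··█
step 20: ·█········█··
step 21: ·██·······██·
step 22: ···█········█
step 23: █··██·······█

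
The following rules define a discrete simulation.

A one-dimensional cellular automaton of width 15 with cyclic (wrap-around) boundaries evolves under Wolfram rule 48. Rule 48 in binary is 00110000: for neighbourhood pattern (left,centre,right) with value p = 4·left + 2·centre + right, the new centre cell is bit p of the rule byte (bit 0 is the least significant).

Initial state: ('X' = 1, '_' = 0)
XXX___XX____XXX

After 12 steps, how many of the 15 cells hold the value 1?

gen 0: XXX___XX____XXX
gen 1: ___X____X______
gen 2: ____X____X_____
gen 3: _____X____X____
gen 4: ______X____X___
gen 5: _______X____X__
gen 6: ________X____X_
gen 7: _________X____X
gen 8: X_________X____
gen 9: _X_________X___
gen 10: __X_________X__
gen 11: ___X_________X_
gen 12: ____X_________X

2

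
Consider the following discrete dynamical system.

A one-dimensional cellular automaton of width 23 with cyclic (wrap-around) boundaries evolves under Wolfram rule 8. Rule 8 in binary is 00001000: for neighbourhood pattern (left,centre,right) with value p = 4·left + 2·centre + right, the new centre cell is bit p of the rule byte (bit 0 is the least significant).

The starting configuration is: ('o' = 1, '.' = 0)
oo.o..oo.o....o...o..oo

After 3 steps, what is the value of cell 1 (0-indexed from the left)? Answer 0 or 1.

0

[0] oo.o..oo.o....o...o..oo
[1] ......o..............o.
[2] .......................
[3] .......................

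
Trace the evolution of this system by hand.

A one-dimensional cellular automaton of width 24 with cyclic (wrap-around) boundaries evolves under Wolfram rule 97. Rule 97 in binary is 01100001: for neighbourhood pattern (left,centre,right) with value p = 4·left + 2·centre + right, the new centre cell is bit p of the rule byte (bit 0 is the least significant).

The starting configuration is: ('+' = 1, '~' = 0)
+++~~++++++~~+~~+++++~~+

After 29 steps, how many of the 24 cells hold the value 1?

2

step 0: +++~~++++++~~+~~+++++~~+
step 1: ~~+~~~~~~~+~~~~~~~~~+~~~
step 2: +~~~+++++~~~+++++++~~~++
step 3: +~+~~~~~+~+~~~~~~~+~+~~~
step 4: ~+~~+++~~+~~+++++~~+~~+~
step 5: ~~~~~~+~~~~~~~~~+~~~~~~~
step 6: +++++~~~+++++++~~~++++++
step 7: ~~~~+~+~~~~~~~+~+~~~~~~~
step 8: +++~~+~~+++++~~+~~++++++
step 9: ~~+~~~~~~~~~+~~~~~~~~~~~
step 10: +~~~+++++++~~~++++++++++
step 11: +~+~~~~~~~+~+~~~~~~~~~~~
step 12: ~+~~+++++~~+~~+++++++++~
step 13: ~~~~~~~~+~~~~~~~~~~~~~+~
step 14: +++++++~~~+++++++++++~~~
step 15: ~~~~~~+~+~~~~~~~~~~~+~+~
step 16: +++++~~+~~+++++++++~~+~~
step 17: ~~~~+~~~~~~~~~~~~~+~~~~~
step 18: +++~~~+++++++++++~~~++++
step 19: ~~+~+~~~~~~~~~~~+~+~~~~~
step 20: +~~+~~+++++++++~~+~~++++
step 21: +~~~~~~~~~~~~~+~~~~~~~~~
step 22: ~~+++++++++++~~~+++++++~
step 23: +~~~~~~~~~~~+~+~~~~~~~+~
step 24: ~~+++++++++~~+~~+++++~~+
step 25: ~~~~~~~~~~+~~~~~~~~~+~~~
step 26: +++++++++~~~+++++++~~~++
step 27: ~~~~~~~~+~+~~~~~~~+~+~~~
step 28: +++++++~~+~~+++++~~+~~++
step 29: ~~~~~~+~~~~~~~~~+~~~~~~~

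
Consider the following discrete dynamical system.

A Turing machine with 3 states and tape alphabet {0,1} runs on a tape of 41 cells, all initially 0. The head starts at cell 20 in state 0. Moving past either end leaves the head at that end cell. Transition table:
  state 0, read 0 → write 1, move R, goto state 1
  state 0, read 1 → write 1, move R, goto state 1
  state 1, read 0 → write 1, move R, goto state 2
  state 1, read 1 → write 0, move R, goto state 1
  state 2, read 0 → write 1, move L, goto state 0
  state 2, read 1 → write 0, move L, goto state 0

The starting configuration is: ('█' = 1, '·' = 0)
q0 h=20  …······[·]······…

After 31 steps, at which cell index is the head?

35

t=0: q0 h=20  …······[·]······…
t=1: q1 h=21  …·····█[·]······…
t=2: q2 h=22  …····██[·]······…
t=3: q0 h=21  …·····█[█]█·····…
t=4: q1 h=22  …····██[█]······…
t=5: q1 h=23  …···██·[·]······…
t=6: q2 h=24  …··██·█[·]······…
t=7: q0 h=23  …···██·[█]█·····…
t=8: q1 h=24  …··██·█[█]······…
t=9: q1 h=25  …·██·█·[·]······…
t=10: q2 h=26  …██·█·█[·]······…
t=11: q0 h=25  …·██·█·[█]█·····…
t=12: q1 h=26  …██·█·█[█]······…
t=13: q1 h=27  …█·█·█·[·]······…
t=14: q2 h=28  …·█·█·█[·]······…
t=15: q0 h=27  …█·█·█·[█]█·····…
t=16: q1 h=28  …·█·█·█[█]······…
t=17: q1 h=29  …█·█·█·[·]······…
t=18: q2 h=30  …·█·█·█[·]······…
t=19: q0 h=29  …█·█·█·[█]█·····…
t=20: q1 h=30  …·█·█·█[█]······…
t=21: q1 h=31  …█·█·█·[·]······…
t=22: q2 h=32  …·█·█·█[·]······…
t=23: q0 h=31  …█·█·█·[█]█·····…
t=24: q1 h=32  …·█·█·█[█]······…
t=25: q1 h=33  …█·█·█·[·]······…
t=26: q2 h=34  …·█·█·█[·]······|
t=27: q0 h=33  …█·█·█·[█]█·····…
t=28: q1 h=34  …·█·█·█[█]······|
t=29: q1 h=35  …█·█·█·[·]·····|
t=30: q2 h=36  …·█·█·█[·]····|
t=31: q0 h=35  …█·█·█·[█]█····|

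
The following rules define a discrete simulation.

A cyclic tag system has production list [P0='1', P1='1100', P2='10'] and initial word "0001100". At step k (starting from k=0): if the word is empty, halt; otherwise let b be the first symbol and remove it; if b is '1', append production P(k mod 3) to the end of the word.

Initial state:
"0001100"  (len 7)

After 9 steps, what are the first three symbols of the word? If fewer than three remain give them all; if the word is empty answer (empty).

t=0: "0001100"  (len 7)
t=1: "001100"  (len 6)
t=2: "01100"  (len 5)
t=3: "1100"  (len 4)
t=4: "1001"  (len 4)
t=5: "0011100"  (len 7)
t=6: "011100"  (len 6)
t=7: "11100"  (len 5)
t=8: "11001100"  (len 8)
t=9: "100110010"  (len 9)

100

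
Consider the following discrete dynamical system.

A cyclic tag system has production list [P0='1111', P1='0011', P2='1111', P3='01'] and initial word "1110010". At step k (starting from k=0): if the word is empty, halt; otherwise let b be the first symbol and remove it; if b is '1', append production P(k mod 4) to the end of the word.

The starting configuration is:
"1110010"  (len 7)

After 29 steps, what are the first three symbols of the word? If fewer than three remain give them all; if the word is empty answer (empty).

001

step 0: "1110010"  (len 7)
step 1: "1100101111"  (len 10)
step 2: "1001011110011"  (len 13)
step 3: "0010111100111111"  (len 16)
step 4: "010111100111111"  (len 15)
step 5: "10111100111111"  (len 14)
step 6: "01111001111110011"  (len 17)
step 7: "1111001111110011"  (len 16)
step 8: "11100111111001101"  (len 17)
step 9: "11001111110011011111"  (len 20)
step 10: "10011111100110111110011"  (len 23)
step 11: "00111111001101111100111111"  (len 26)
step 12: "0111111001101111100111111"  (len 25)
step 13: "111111001101111100111111"  (len 24)
step 14: "111110011011111001111110011"  (len 27)
step 15: "111100110111110011111100111111"  (len 30)
step 16: "1110011011111001111110011111101"  (len 31)
step 17: "1100110111110011111100111111011111"  (len 34)
step 18: "1001101111100111111001111110111110011"  (len 37)
step 19: "0011011111001111110011111101111100111111"  (len 40)
step 20: "011011111001111110011111101111100111111"  (len 39)
step 21: "11011111001111110011111101111100111111"  (len 38)
step 22: "10111110011111100111111011111001111110011"  (len 41)
step 23: "01111100111111001111110111110011111100111111"  (len 44)
step 24: "1111100111111001111110111110011111100111111"  (len 43)
step 25: "1111001111110011111101111100111111001111111111"  (len 46)
step 26: "1110011111100111111011111001111110011111111110011"  (len 49)
step 27: "1100111111001111110111110011111100111111111100111111"  (len 52)
step 28: "10011111100111111011111001111110011111111110011111101"  (len 53)
step 29: "00111111001111110111110011111100111111111100111111011111"  (len 56)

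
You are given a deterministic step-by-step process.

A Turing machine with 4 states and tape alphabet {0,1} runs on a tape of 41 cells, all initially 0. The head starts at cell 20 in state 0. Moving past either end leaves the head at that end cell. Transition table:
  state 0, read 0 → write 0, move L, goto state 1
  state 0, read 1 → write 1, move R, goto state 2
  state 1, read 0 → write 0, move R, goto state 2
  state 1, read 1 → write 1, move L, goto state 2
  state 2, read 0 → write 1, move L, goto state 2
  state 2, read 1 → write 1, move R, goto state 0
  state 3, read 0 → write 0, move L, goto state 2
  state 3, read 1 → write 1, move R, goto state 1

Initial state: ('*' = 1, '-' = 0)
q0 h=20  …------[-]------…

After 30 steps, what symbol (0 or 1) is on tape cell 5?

1

gen 0: q0 h=20  …------[-]------…
gen 1: q1 h=19  …------[-]------…
gen 2: q2 h=20  …------[-]------…
gen 3: q2 h=19  …------[-]*-----…
gen 4: q2 h=18  …------[-]**----…
gen 5: q2 h=17  …------[-]***---…
gen 6: q2 h=16  …------[-]****--…
gen 7: q2 h=15  …------[-]*****-…
gen 8: q2 h=14  …------[-]******…
gen 9: q2 h=13  …------[-]******…
gen 10: q2 h=12  …------[-]******…
gen 11: q2 h=11  …------[-]******…
gen 12: q2 h=10  …------[-]******…
gen 13: q2 h= 9  …------[-]******…
gen 14: q2 h= 8  …------[-]******…
gen 15: q2 h= 7  …------[-]******…
gen 16: q2 h= 6  |------[-]******…
gen 17: q2 h= 5  |-----[-]******…
gen 18: q2 h= 4  |----[-]******…
gen 19: q2 h= 3  |---[-]******…
gen 20: q2 h= 2  |--[-]******…
gen 21: q2 h= 1  |-[-]******…
gen 22: q2 h= 0  |[-]******…
gen 23: q2 h= 0  |[*]******…
gen 24: q0 h= 1  |*[*]******…
gen 25: q2 h= 2  |**[*]******…
gen 26: q0 h= 3  |***[*]******…
gen 27: q2 h= 4  |****[*]******…
gen 28: q0 h= 5  |*****[*]******…
gen 29: q2 h= 6  |******[*]******…
gen 30: q0 h= 7  …******[*]******…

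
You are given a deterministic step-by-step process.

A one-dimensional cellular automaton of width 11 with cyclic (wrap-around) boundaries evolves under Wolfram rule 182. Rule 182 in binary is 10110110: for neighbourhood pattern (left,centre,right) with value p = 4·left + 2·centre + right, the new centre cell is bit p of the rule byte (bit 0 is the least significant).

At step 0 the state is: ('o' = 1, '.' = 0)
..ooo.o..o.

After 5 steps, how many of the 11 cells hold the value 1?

k=0  ..ooo.o..o.
k=1  .o.o.oooooo
k=2  ooooo.oooo.
k=3  .ooo.o.oo.o
k=4  o.o.ooo..oo
k=5  .ooo.o.oo.o

7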